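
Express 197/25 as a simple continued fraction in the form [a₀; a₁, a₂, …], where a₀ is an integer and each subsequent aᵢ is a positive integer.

197 ÷ 25 → quotient 7, remainder 22
25 ÷ 22 → quotient 1, remainder 3
22 ÷ 3 → quotient 7, remainder 1
3 ÷ 1 → quotient 3, remainder 0

[7; 1, 7, 3]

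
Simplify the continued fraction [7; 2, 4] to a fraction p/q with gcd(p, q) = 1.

Start with 4.
2 + 1/(4/1) = 2 + 1/4 = 9/4
7 + 1/(9/4) = 7 + 4/9 = 67/9

67/9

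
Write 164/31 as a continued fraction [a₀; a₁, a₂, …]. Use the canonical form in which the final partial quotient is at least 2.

[5; 3, 2, 4]

Run the Euclidean algorithm, recording each quotient:
⌊164/31⌋ = 5, remainder 9
⌊31/9⌋ = 3, remainder 4
⌊9/4⌋ = 2, remainder 1
⌊4/1⌋ = 4, remainder 0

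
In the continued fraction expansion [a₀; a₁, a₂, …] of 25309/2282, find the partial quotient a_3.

⌊25309/2282⌋ = 11, remainder 207
⌊2282/207⌋ = 11, remainder 5
⌊207/5⌋ = 41, remainder 2
⌊5/2⌋ = 2, remainder 1

2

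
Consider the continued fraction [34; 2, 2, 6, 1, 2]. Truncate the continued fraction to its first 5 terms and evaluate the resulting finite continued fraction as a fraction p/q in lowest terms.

1273/37

Collapse the nested fraction from the inside out:
Start with 1.
6 + 1/(1/1) = 6 + 1/1 = 7/1
2 + 1/(7/1) = 2 + 1/7 = 15/7
2 + 1/(15/7) = 2 + 7/15 = 37/15
34 + 1/(37/15) = 34 + 15/37 = 1273/37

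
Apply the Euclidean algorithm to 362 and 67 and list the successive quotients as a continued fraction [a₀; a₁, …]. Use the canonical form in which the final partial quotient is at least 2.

362 ÷ 67 → quotient 5, remainder 27
67 ÷ 27 → quotient 2, remainder 13
27 ÷ 13 → quotient 2, remainder 1
13 ÷ 1 → quotient 13, remainder 0

[5; 2, 2, 13]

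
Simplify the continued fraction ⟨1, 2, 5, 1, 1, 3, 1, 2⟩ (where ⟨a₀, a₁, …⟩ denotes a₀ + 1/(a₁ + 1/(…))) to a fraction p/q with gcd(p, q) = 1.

a_0 = 1: 1/1
a_1 = 2: 3/2
a_2 = 5: 16/11
a_3 = 1: 19/13
a_4 = 1: 35/24
a_5 = 3: 124/85
a_6 = 1: 159/109
a_7 = 2: 442/303

442/303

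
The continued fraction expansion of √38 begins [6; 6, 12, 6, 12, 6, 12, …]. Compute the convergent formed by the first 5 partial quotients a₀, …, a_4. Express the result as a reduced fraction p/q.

33294/5401

Start with 12.
6 + 1/(12/1) = 6 + 1/12 = 73/12
12 + 1/(73/12) = 12 + 12/73 = 888/73
6 + 1/(888/73) = 6 + 73/888 = 5401/888
6 + 1/(5401/888) = 6 + 888/5401 = 33294/5401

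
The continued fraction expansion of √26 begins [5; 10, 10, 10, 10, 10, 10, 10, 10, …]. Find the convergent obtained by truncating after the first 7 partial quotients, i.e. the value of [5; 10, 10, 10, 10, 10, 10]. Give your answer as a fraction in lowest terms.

Work from the innermost term outward:
Start with 10.
10 + 1/(10/1) = 10 + 1/10 = 101/10
10 + 1/(101/10) = 10 + 10/101 = 1020/101
10 + 1/(1020/101) = 10 + 101/1020 = 10301/1020
10 + 1/(10301/1020) = 10 + 1020/10301 = 104030/10301
10 + 1/(104030/10301) = 10 + 10301/104030 = 1050601/104030
5 + 1/(1050601/104030) = 5 + 104030/1050601 = 5357035/1050601

5357035/1050601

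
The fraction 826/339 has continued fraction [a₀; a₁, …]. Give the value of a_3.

2

Apply division with remainder until the remainder is 0:
826 ÷ 339 → quotient 2, remainder 148
339 ÷ 148 → quotient 2, remainder 43
148 ÷ 43 → quotient 3, remainder 19
43 ÷ 19 → quotient 2, remainder 5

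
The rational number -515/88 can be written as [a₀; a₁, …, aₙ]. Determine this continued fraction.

-515 = -6·88 + 13, so a_0 = -6
88 = 6·13 + 10, so a_1 = 6
13 = 1·10 + 3, so a_2 = 1
10 = 3·3 + 1, so a_3 = 3
3 = 3·1 + 0, so a_4 = 3

[-6; 6, 1, 3, 3]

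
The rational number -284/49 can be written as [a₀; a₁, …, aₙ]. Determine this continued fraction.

[-6; 4, 1, 9]

Repeatedly divide and take the remainder:
-284 = -6·49 + 10, so a_0 = -6
49 = 4·10 + 9, so a_1 = 4
10 = 1·9 + 1, so a_2 = 1
9 = 9·1 + 0, so a_3 = 9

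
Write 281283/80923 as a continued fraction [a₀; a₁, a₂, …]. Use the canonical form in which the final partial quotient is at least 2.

[3; 2, 9, 1, 7, 1, 14, 29]

Run the Euclidean algorithm, recording each quotient:
⌊281283/80923⌋ = 3, remainder 38514
⌊80923/38514⌋ = 2, remainder 3895
⌊38514/3895⌋ = 9, remainder 3459
⌊3895/3459⌋ = 1, remainder 436
⌊3459/436⌋ = 7, remainder 407
⌊436/407⌋ = 1, remainder 29
⌊407/29⌋ = 14, remainder 1
⌊29/1⌋ = 29, remainder 0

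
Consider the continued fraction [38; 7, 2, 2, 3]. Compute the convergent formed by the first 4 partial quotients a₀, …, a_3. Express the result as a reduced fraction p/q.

1411/37

Start with 2.
2 + 1/(2/1) = 2 + 1/2 = 5/2
7 + 1/(5/2) = 7 + 2/5 = 37/5
38 + 1/(37/5) = 38 + 5/37 = 1411/37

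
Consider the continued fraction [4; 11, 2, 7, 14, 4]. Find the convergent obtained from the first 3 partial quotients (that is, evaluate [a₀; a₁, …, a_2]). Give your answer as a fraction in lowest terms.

a_0 = 4: 4/1
a_1 = 11: 45/11
a_2 = 2: 94/23

94/23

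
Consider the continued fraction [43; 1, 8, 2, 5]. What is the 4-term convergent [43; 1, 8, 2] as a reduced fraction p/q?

834/19

a_0 = 43: 43/1
a_1 = 1: 44/1
a_2 = 8: 395/9
a_3 = 2: 834/19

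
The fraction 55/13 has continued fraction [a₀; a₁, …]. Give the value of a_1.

4

Apply division with remainder until the remainder is 0:
55 = 4·13 + 3, so a_0 = 4
13 = 4·3 + 1, so a_1 = 4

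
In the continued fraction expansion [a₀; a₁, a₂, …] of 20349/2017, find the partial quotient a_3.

20349 ÷ 2017 → quotient 10, remainder 179
2017 ÷ 179 → quotient 11, remainder 48
179 ÷ 48 → quotient 3, remainder 35
48 ÷ 35 → quotient 1, remainder 13

1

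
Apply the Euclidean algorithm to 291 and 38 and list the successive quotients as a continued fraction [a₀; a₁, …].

[7; 1, 1, 1, 12]

⌊291/38⌋ = 7, remainder 25
⌊38/25⌋ = 1, remainder 13
⌊25/13⌋ = 1, remainder 12
⌊13/12⌋ = 1, remainder 1
⌊12/1⌋ = 12, remainder 0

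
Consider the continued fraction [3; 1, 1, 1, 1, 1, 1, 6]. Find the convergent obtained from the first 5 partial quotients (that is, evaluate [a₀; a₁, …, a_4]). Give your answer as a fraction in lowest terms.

a_0 = 3: 3/1
a_1 = 1: 4/1
a_2 = 1: 7/2
a_3 = 1: 11/3
a_4 = 1: 18/5

18/5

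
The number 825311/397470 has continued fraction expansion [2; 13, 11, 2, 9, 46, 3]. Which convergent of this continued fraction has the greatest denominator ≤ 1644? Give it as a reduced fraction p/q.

625/301

a_0 = 2: 2/1  (≤ bound)
a_1 = 13: 27/13  (≤ bound)
a_2 = 11: 299/144  (≤ bound)
a_3 = 2: 625/301  (≤ bound)
a_4 = 9: 5924/2853  (> 1644, stop)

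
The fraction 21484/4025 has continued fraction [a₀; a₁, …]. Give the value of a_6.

3

21484 = 5·4025 + 1359, so a_0 = 5
4025 = 2·1359 + 1307, so a_1 = 2
1359 = 1·1307 + 52, so a_2 = 1
1307 = 25·52 + 7, so a_3 = 25
52 = 7·7 + 3, so a_4 = 7
7 = 2·3 + 1, so a_5 = 2
3 = 3·1 + 0, so a_6 = 3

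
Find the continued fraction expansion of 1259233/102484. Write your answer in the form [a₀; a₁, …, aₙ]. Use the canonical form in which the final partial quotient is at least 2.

1259233 = 12·102484 + 29425, so a_0 = 12
102484 = 3·29425 + 14209, so a_1 = 3
29425 = 2·14209 + 1007, so a_2 = 2
14209 = 14·1007 + 111, so a_3 = 14
1007 = 9·111 + 8, so a_4 = 9
111 = 13·8 + 7, so a_5 = 13
8 = 1·7 + 1, so a_6 = 1
7 = 7·1 + 0, so a_7 = 7

[12; 3, 2, 14, 9, 13, 1, 7]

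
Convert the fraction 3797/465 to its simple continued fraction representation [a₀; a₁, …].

⌊3797/465⌋ = 8, remainder 77
⌊465/77⌋ = 6, remainder 3
⌊77/3⌋ = 25, remainder 2
⌊3/2⌋ = 1, remainder 1
⌊2/1⌋ = 2, remainder 0

[8; 6, 25, 1, 2]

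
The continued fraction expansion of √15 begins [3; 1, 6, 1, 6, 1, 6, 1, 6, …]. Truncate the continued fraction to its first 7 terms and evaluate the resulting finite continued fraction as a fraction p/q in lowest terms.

1677/433

a_0 = 3: 3/1
a_1 = 1: 4/1
a_2 = 6: 27/7
a_3 = 1: 31/8
a_4 = 6: 213/55
a_5 = 1: 244/63
a_6 = 6: 1677/433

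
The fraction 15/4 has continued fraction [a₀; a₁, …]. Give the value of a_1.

1

15 ÷ 4 → quotient 3, remainder 3
4 ÷ 3 → quotient 1, remainder 1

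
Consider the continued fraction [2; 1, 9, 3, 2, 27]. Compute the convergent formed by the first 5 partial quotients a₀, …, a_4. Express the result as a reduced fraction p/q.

a_0 = 2: 2/1
a_1 = 1: 3/1
a_2 = 9: 29/10
a_3 = 3: 90/31
a_4 = 2: 209/72

209/72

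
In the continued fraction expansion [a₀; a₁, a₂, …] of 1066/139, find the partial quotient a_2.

1066 ÷ 139 → quotient 7, remainder 93
139 ÷ 93 → quotient 1, remainder 46
93 ÷ 46 → quotient 2, remainder 1

2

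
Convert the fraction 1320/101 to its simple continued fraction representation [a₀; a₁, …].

Run the Euclidean algorithm, recording each quotient:
⌊1320/101⌋ = 13, remainder 7
⌊101/7⌋ = 14, remainder 3
⌊7/3⌋ = 2, remainder 1
⌊3/1⌋ = 3, remainder 0

[13; 14, 2, 3]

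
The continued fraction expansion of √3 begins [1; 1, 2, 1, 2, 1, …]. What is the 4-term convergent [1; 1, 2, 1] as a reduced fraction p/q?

Work from the innermost term outward:
Start with 1.
2 + 1/(1/1) = 2 + 1/1 = 3/1
1 + 1/(3/1) = 1 + 1/3 = 4/3
1 + 1/(4/3) = 1 + 3/4 = 7/4

7/4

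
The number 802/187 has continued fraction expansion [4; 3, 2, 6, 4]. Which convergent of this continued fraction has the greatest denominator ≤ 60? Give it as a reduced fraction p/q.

193/45

List convergents until the denominator exceeds the bound:
a_0 = 4: 4/1  (≤ bound)
a_1 = 3: 13/3  (≤ bound)
a_2 = 2: 30/7  (≤ bound)
a_3 = 6: 193/45  (≤ bound)
a_4 = 4: 802/187  (> 60, stop)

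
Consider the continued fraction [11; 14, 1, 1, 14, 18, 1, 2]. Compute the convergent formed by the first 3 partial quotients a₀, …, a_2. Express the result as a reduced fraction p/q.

Start with 1.
14 + 1/(1/1) = 14 + 1/1 = 15/1
11 + 1/(15/1) = 11 + 1/15 = 166/15

166/15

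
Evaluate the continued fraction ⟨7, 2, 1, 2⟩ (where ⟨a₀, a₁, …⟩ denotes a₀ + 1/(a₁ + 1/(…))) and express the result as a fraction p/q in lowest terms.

a_0 = 7: 7/1
a_1 = 2: 15/2
a_2 = 1: 22/3
a_3 = 2: 59/8

59/8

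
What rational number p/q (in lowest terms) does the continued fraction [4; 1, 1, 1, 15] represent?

219/47

Work from the innermost term outward:
Start with 15.
1 + 1/(15/1) = 1 + 1/15 = 16/15
1 + 1/(16/15) = 1 + 15/16 = 31/16
1 + 1/(31/16) = 1 + 16/31 = 47/31
4 + 1/(47/31) = 4 + 31/47 = 219/47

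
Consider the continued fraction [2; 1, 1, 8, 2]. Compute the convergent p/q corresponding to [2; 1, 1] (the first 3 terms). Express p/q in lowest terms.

5/2

Build up convergents one term at a time:
a_0 = 2: 2/1
a_1 = 1: 3/1
a_2 = 1: 5/2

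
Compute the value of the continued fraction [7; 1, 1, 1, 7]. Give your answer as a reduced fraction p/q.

Use the convergent recurrence hₖ = aₖ·hₖ₋₁ + hₖ₋₂ (and likewise for the denominators kₖ):
a_0 = 7: 7/1
a_1 = 1: 8/1
a_2 = 1: 15/2
a_3 = 1: 23/3
a_4 = 7: 176/23

176/23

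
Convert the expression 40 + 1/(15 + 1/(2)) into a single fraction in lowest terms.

a_0 = 40: 40/1
a_1 = 15: 601/15
a_2 = 2: 1242/31

1242/31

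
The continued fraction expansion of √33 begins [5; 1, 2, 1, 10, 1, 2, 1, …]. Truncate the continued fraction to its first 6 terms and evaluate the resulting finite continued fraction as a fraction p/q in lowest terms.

270/47

a_0 = 5: 5/1
a_1 = 1: 6/1
a_2 = 2: 17/3
a_3 = 1: 23/4
a_4 = 10: 247/43
a_5 = 1: 270/47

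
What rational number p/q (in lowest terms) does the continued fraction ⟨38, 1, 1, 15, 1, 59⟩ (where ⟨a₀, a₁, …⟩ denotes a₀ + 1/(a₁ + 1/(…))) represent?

76183/1978

Start with 59.
1 + 1/(59/1) = 1 + 1/59 = 60/59
15 + 1/(60/59) = 15 + 59/60 = 959/60
1 + 1/(959/60) = 1 + 60/959 = 1019/959
1 + 1/(1019/959) = 1 + 959/1019 = 1978/1019
38 + 1/(1978/1019) = 38 + 1019/1978 = 76183/1978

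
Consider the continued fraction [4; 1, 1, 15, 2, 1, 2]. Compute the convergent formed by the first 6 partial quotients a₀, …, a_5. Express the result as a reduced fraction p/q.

a_0 = 4: 4/1
a_1 = 1: 5/1
a_2 = 1: 9/2
a_3 = 15: 140/31
a_4 = 2: 289/64
a_5 = 1: 429/95

429/95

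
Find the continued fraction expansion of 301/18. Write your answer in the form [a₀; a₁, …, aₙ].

[16; 1, 2, 1, 1, 2]

Repeatedly divide and take the remainder:
301 ÷ 18 → quotient 16, remainder 13
18 ÷ 13 → quotient 1, remainder 5
13 ÷ 5 → quotient 2, remainder 3
5 ÷ 3 → quotient 1, remainder 2
3 ÷ 2 → quotient 1, remainder 1
2 ÷ 1 → quotient 2, remainder 0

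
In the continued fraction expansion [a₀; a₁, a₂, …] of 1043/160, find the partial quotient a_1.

1

1043 = 6·160 + 83, so a_0 = 6
160 = 1·83 + 77, so a_1 = 1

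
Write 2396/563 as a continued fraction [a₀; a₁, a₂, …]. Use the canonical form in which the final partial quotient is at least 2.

[4; 3, 1, 10, 13]

⌊2396/563⌋ = 4, remainder 144
⌊563/144⌋ = 3, remainder 131
⌊144/131⌋ = 1, remainder 13
⌊131/13⌋ = 10, remainder 1
⌊13/1⌋ = 13, remainder 0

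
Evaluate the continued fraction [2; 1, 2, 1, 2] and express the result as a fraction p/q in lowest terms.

30/11

Work from the innermost term outward:
Start with 2.
1 + 1/(2/1) = 1 + 1/2 = 3/2
2 + 1/(3/2) = 2 + 2/3 = 8/3
1 + 1/(8/3) = 1 + 3/8 = 11/8
2 + 1/(11/8) = 2 + 8/11 = 30/11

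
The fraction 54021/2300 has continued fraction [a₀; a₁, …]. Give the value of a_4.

Repeatedly divide and take the remainder:
54021 = 23·2300 + 1121, so a_0 = 23
2300 = 2·1121 + 58, so a_1 = 2
1121 = 19·58 + 19, so a_2 = 19
58 = 3·19 + 1, so a_3 = 3
19 = 19·1 + 0, so a_4 = 19

19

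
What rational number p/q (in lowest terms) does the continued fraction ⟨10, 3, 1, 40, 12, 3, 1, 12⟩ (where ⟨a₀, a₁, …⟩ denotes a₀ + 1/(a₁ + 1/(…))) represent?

1046466/102079

Starting at the tail and folding back:
Start with 12.
1 + 1/(12/1) = 1 + 1/12 = 13/12
3 + 1/(13/12) = 3 + 12/13 = 51/13
12 + 1/(51/13) = 12 + 13/51 = 625/51
40 + 1/(625/51) = 40 + 51/625 = 25051/625
1 + 1/(25051/625) = 1 + 625/25051 = 25676/25051
3 + 1/(25676/25051) = 3 + 25051/25676 = 102079/25676
10 + 1/(102079/25676) = 10 + 25676/102079 = 1046466/102079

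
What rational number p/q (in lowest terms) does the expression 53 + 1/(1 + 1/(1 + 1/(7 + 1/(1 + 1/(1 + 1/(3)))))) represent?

Starting at the tail and folding back:
Start with 3.
1 + 1/(3/1) = 1 + 1/3 = 4/3
1 + 1/(4/3) = 1 + 3/4 = 7/4
7 + 1/(7/4) = 7 + 4/7 = 53/7
1 + 1/(53/7) = 1 + 7/53 = 60/53
1 + 1/(60/53) = 1 + 53/60 = 113/60
53 + 1/(113/60) = 53 + 60/113 = 6049/113

6049/113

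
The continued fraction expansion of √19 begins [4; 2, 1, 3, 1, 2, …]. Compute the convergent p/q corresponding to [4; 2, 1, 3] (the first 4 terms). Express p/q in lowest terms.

48/11

Start with 3.
1 + 1/(3/1) = 1 + 1/3 = 4/3
2 + 1/(4/3) = 2 + 3/4 = 11/4
4 + 1/(11/4) = 4 + 4/11 = 48/11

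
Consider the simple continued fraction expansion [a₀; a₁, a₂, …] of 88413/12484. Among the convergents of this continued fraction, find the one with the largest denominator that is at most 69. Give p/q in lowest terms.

a_0 = 7: 7/1  (≤ bound)
a_1 = 12: 85/12  (≤ bound)
a_2 = 5: 432/61  (≤ bound)
a_3 = 1: 517/73  (> 69, stop)

432/61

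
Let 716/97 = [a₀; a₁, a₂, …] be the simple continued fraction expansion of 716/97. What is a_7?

4

⌊716/97⌋ = 7, remainder 37
⌊97/37⌋ = 2, remainder 23
⌊37/23⌋ = 1, remainder 14
⌊23/14⌋ = 1, remainder 9
⌊14/9⌋ = 1, remainder 5
⌊9/5⌋ = 1, remainder 4
⌊5/4⌋ = 1, remainder 1
⌊4/1⌋ = 4, remainder 0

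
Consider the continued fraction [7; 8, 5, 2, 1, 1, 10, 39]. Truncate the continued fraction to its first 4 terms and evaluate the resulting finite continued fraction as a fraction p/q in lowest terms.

641/90

Start with 2.
5 + 1/(2/1) = 5 + 1/2 = 11/2
8 + 1/(11/2) = 8 + 2/11 = 90/11
7 + 1/(90/11) = 7 + 11/90 = 641/90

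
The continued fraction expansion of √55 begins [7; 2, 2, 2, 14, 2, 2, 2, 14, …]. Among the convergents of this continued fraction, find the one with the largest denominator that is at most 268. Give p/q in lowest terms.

1283/173

List convergents until the denominator exceeds the bound:
a_0 = 7: 7/1  (≤ bound)
a_1 = 2: 15/2  (≤ bound)
a_2 = 2: 37/5  (≤ bound)
a_3 = 2: 89/12  (≤ bound)
a_4 = 14: 1283/173  (≤ bound)
a_5 = 2: 2655/358  (> 268, stop)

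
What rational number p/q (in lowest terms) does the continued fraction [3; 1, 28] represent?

a_0 = 3: 3/1
a_1 = 1: 4/1
a_2 = 28: 115/29

115/29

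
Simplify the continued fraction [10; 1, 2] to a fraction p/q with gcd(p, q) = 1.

a_0 = 10: 10/1
a_1 = 1: 11/1
a_2 = 2: 32/3

32/3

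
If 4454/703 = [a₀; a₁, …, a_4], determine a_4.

⌊4454/703⌋ = 6, remainder 236
⌊703/236⌋ = 2, remainder 231
⌊236/231⌋ = 1, remainder 5
⌊231/5⌋ = 46, remainder 1
⌊5/1⌋ = 5, remainder 0

5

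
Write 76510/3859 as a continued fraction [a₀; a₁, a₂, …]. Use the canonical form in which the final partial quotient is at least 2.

76510 ÷ 3859 → quotient 19, remainder 3189
3859 ÷ 3189 → quotient 1, remainder 670
3189 ÷ 670 → quotient 4, remainder 509
670 ÷ 509 → quotient 1, remainder 161
509 ÷ 161 → quotient 3, remainder 26
161 ÷ 26 → quotient 6, remainder 5
26 ÷ 5 → quotient 5, remainder 1
5 ÷ 1 → quotient 5, remainder 0

[19; 1, 4, 1, 3, 6, 5, 5]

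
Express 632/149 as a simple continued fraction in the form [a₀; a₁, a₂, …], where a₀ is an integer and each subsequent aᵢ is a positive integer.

Apply division with remainder until the remainder is 0:
⌊632/149⌋ = 4, remainder 36
⌊149/36⌋ = 4, remainder 5
⌊36/5⌋ = 7, remainder 1
⌊5/1⌋ = 5, remainder 0

[4; 4, 7, 5]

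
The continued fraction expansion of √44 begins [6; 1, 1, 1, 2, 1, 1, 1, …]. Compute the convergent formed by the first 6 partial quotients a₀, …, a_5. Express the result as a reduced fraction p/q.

73/11

Compute successive convergents:
a_0 = 6: 6/1
a_1 = 1: 7/1
a_2 = 1: 13/2
a_3 = 1: 20/3
a_4 = 2: 53/8
a_5 = 1: 73/11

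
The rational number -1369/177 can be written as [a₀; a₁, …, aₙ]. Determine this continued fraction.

Run the Euclidean algorithm, recording each quotient:
-1369 = -8·177 + 47, so a_0 = -8
177 = 3·47 + 36, so a_1 = 3
47 = 1·36 + 11, so a_2 = 1
36 = 3·11 + 3, so a_3 = 3
11 = 3·3 + 2, so a_4 = 3
3 = 1·2 + 1, so a_5 = 1
2 = 2·1 + 0, so a_6 = 2

[-8; 3, 1, 3, 3, 1, 2]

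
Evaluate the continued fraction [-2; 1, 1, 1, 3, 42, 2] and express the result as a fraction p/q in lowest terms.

-1283/941

Collapse the nested fraction from the inside out:
Start with 2.
42 + 1/(2/1) = 42 + 1/2 = 85/2
3 + 1/(85/2) = 3 + 2/85 = 257/85
1 + 1/(257/85) = 1 + 85/257 = 342/257
1 + 1/(342/257) = 1 + 257/342 = 599/342
1 + 1/(599/342) = 1 + 342/599 = 941/599
-2 + 1/(941/599) = -2 + 599/941 = -1283/941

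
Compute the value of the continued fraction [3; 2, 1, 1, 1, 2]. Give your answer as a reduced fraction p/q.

a_0 = 3: 3/1
a_1 = 2: 7/2
a_2 = 1: 10/3
a_3 = 1: 17/5
a_4 = 1: 27/8
a_5 = 2: 71/21

71/21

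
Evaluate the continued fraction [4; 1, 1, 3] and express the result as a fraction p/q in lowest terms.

Start with 3.
1 + 1/(3/1) = 1 + 1/3 = 4/3
1 + 1/(4/3) = 1 + 3/4 = 7/4
4 + 1/(7/4) = 4 + 4/7 = 32/7

32/7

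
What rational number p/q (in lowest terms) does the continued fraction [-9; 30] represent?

-269/30

Start with 30.
-9 + 1/(30/1) = -9 + 1/30 = -269/30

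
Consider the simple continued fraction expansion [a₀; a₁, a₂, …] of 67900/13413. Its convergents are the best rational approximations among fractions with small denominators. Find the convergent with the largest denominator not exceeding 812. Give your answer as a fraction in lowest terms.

1301/257

List convergents until the denominator exceeds the bound:
a_0 = 5: 5/1  (≤ bound)
a_1 = 16: 81/16  (≤ bound)
a_2 = 15: 1220/241  (≤ bound)
a_3 = 1: 1301/257  (≤ bound)
a_4 = 3: 5123/1012  (> 812, stop)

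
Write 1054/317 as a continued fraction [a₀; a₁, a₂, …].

⌊1054/317⌋ = 3, remainder 103
⌊317/103⌋ = 3, remainder 8
⌊103/8⌋ = 12, remainder 7
⌊8/7⌋ = 1, remainder 1
⌊7/1⌋ = 7, remainder 0

[3; 3, 12, 1, 7]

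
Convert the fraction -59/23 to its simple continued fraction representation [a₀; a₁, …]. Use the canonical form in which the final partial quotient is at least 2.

Apply division with remainder until the remainder is 0:
-59 = -3·23 + 10, so a_0 = -3
23 = 2·10 + 3, so a_1 = 2
10 = 3·3 + 1, so a_2 = 3
3 = 3·1 + 0, so a_3 = 3

[-3; 2, 3, 3]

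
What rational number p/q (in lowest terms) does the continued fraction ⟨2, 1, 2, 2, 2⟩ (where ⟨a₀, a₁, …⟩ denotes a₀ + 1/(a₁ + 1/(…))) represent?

Use the convergent recurrence hₖ = aₖ·hₖ₋₁ + hₖ₋₂ (and likewise for the denominators kₖ):
a_0 = 2: 2/1
a_1 = 1: 3/1
a_2 = 2: 8/3
a_3 = 2: 19/7
a_4 = 2: 46/17

46/17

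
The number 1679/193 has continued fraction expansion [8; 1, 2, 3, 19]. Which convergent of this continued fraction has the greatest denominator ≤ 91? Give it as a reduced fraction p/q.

87/10

a_0 = 8: 8/1  (≤ bound)
a_1 = 1: 9/1  (≤ bound)
a_2 = 2: 26/3  (≤ bound)
a_3 = 3: 87/10  (≤ bound)
a_4 = 19: 1679/193  (> 91, stop)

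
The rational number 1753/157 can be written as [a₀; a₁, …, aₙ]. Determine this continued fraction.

[11; 6, 26]

Run the Euclidean algorithm, recording each quotient:
⌊1753/157⌋ = 11, remainder 26
⌊157/26⌋ = 6, remainder 1
⌊26/1⌋ = 26, remainder 0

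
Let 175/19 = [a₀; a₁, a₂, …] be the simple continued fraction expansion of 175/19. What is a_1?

175 ÷ 19 → quotient 9, remainder 4
19 ÷ 4 → quotient 4, remainder 3

4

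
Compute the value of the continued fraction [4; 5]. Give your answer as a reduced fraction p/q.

21/5

a_0 = 4: 4/1
a_1 = 5: 21/5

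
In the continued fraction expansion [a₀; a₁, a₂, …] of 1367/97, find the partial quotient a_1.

Run the Euclidean algorithm, recording each quotient:
⌊1367/97⌋ = 14, remainder 9
⌊97/9⌋ = 10, remainder 7

10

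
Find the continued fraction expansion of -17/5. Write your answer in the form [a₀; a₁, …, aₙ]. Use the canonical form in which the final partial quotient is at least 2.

[-4; 1, 1, 2]

-17 ÷ 5 → quotient -4, remainder 3
5 ÷ 3 → quotient 1, remainder 2
3 ÷ 2 → quotient 1, remainder 1
2 ÷ 1 → quotient 2, remainder 0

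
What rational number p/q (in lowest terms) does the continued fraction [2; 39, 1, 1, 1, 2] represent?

Work from the innermost term outward:
Start with 2.
1 + 1/(2/1) = 1 + 1/2 = 3/2
1 + 1/(3/2) = 1 + 2/3 = 5/3
1 + 1/(5/3) = 1 + 3/5 = 8/5
39 + 1/(8/5) = 39 + 5/8 = 317/8
2 + 1/(317/8) = 2 + 8/317 = 642/317

642/317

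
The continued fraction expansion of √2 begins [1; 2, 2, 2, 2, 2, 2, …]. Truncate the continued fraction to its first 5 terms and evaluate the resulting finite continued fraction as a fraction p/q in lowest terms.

41/29

a_0 = 1: 1/1
a_1 = 2: 3/2
a_2 = 2: 7/5
a_3 = 2: 17/12
a_4 = 2: 41/29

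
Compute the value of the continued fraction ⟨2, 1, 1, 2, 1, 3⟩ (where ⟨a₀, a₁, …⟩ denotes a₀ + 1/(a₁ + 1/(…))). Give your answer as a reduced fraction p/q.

Start with 3.
1 + 1/(3/1) = 1 + 1/3 = 4/3
2 + 1/(4/3) = 2 + 3/4 = 11/4
1 + 1/(11/4) = 1 + 4/11 = 15/11
1 + 1/(15/11) = 1 + 11/15 = 26/15
2 + 1/(26/15) = 2 + 15/26 = 67/26

67/26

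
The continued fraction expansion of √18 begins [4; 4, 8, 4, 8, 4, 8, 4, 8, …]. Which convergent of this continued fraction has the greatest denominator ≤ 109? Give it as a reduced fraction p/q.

a_0 = 4: 4/1  (≤ bound)
a_1 = 4: 17/4  (≤ bound)
a_2 = 8: 140/33  (≤ bound)
a_3 = 4: 577/136  (> 109, stop)

140/33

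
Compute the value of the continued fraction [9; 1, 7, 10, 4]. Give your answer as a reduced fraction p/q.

Build up convergents one term at a time:
a_0 = 9: 9/1
a_1 = 1: 10/1
a_2 = 7: 79/8
a_3 = 10: 800/81
a_4 = 4: 3279/332

3279/332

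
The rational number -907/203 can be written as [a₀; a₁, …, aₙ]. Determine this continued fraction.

⌊-907/203⌋ = -5, remainder 108
⌊203/108⌋ = 1, remainder 95
⌊108/95⌋ = 1, remainder 13
⌊95/13⌋ = 7, remainder 4
⌊13/4⌋ = 3, remainder 1
⌊4/1⌋ = 4, remainder 0

[-5; 1, 1, 7, 3, 4]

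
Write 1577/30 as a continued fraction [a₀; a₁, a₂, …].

1577 = 52·30 + 17, so a_0 = 52
30 = 1·17 + 13, so a_1 = 1
17 = 1·13 + 4, so a_2 = 1
13 = 3·4 + 1, so a_3 = 3
4 = 4·1 + 0, so a_4 = 4

[52; 1, 1, 3, 4]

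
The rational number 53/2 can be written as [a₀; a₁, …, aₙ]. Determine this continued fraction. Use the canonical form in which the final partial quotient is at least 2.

53 = 26·2 + 1, so a_0 = 26
2 = 2·1 + 0, so a_1 = 2

[26; 2]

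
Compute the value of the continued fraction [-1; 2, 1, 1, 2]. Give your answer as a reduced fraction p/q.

-8/13

a_0 = -1: -1/1
a_1 = 2: -1/2
a_2 = 1: -2/3
a_3 = 1: -3/5
a_4 = 2: -8/13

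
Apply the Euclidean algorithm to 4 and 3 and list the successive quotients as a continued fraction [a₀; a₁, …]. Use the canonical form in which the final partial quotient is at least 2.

[1; 3]

Run the Euclidean algorithm, recording each quotient:
4 ÷ 3 → quotient 1, remainder 1
3 ÷ 1 → quotient 3, remainder 0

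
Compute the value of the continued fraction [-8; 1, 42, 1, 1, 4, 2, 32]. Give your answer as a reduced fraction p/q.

Start with 32.
2 + 1/(32/1) = 2 + 1/32 = 65/32
4 + 1/(65/32) = 4 + 32/65 = 292/65
1 + 1/(292/65) = 1 + 65/292 = 357/292
1 + 1/(357/292) = 1 + 292/357 = 649/357
42 + 1/(649/357) = 42 + 357/649 = 27615/649
1 + 1/(27615/649) = 1 + 649/27615 = 28264/27615
-8 + 1/(28264/27615) = -8 + 27615/28264 = -198497/28264

-198497/28264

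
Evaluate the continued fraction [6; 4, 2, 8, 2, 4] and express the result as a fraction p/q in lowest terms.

4481/720

Starting at the tail and folding back:
Start with 4.
2 + 1/(4/1) = 2 + 1/4 = 9/4
8 + 1/(9/4) = 8 + 4/9 = 76/9
2 + 1/(76/9) = 2 + 9/76 = 161/76
4 + 1/(161/76) = 4 + 76/161 = 720/161
6 + 1/(720/161) = 6 + 161/720 = 4481/720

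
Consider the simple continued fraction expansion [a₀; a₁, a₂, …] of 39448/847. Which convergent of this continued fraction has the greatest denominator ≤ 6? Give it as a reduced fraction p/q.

a_0 = 46: 46/1  (≤ bound)
a_1 = 1: 47/1  (≤ bound)
a_2 = 1: 93/2  (≤ bound)
a_3 = 2: 233/5  (≤ bound)
a_4 = 1: 326/7  (> 6, stop)

233/5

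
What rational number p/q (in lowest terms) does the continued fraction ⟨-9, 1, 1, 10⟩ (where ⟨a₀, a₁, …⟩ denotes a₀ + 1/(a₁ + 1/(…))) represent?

-178/21

a_0 = -9: -9/1
a_1 = 1: -8/1
a_2 = 1: -17/2
a_3 = 10: -178/21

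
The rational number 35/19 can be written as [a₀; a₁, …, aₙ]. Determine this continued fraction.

[1; 1, 5, 3]

35 = 1·19 + 16, so a_0 = 1
19 = 1·16 + 3, so a_1 = 1
16 = 5·3 + 1, so a_2 = 5
3 = 3·1 + 0, so a_3 = 3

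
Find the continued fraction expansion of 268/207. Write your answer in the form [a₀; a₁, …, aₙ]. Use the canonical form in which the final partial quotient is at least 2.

[1; 3, 2, 1, 1, 5, 2]

⌊268/207⌋ = 1, remainder 61
⌊207/61⌋ = 3, remainder 24
⌊61/24⌋ = 2, remainder 13
⌊24/13⌋ = 1, remainder 11
⌊13/11⌋ = 1, remainder 2
⌊11/2⌋ = 5, remainder 1
⌊2/1⌋ = 2, remainder 0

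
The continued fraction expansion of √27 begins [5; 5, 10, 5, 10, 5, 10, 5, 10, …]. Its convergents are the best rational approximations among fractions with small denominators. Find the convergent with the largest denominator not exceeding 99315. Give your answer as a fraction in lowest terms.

List convergents until the denominator exceeds the bound:
a_0 = 5: 5/1  (≤ bound)
a_1 = 5: 26/5  (≤ bound)
a_2 = 10: 265/51  (≤ bound)
a_3 = 5: 1351/260  (≤ bound)
a_4 = 10: 13775/2651  (≤ bound)
a_5 = 5: 70226/13515  (≤ bound)
a_6 = 10: 716035/137801  (> 99315, stop)

70226/13515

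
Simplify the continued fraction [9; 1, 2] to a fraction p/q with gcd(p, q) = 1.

29/3

Build up convergents one term at a time:
a_0 = 9: 9/1
a_1 = 1: 10/1
a_2 = 2: 29/3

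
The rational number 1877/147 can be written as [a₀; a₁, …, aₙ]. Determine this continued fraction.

[12; 1, 3, 3, 11]

1877 = 12·147 + 113, so a_0 = 12
147 = 1·113 + 34, so a_1 = 1
113 = 3·34 + 11, so a_2 = 3
34 = 3·11 + 1, so a_3 = 3
11 = 11·1 + 0, so a_4 = 11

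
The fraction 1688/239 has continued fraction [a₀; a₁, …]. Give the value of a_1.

15

1688 ÷ 239 → quotient 7, remainder 15
239 ÷ 15 → quotient 15, remainder 14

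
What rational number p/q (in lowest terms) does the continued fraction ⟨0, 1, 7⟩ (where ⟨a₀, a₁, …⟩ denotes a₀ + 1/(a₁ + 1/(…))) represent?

7/8

Start with 7.
1 + 1/(7/1) = 1 + 1/7 = 8/7
0 + 1/(8/7) = 0 + 7/8 = 7/8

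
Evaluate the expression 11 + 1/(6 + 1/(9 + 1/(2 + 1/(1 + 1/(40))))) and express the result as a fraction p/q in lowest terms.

Start with 40.
1 + 1/(40/1) = 1 + 1/40 = 41/40
2 + 1/(41/40) = 2 + 40/41 = 122/41
9 + 1/(122/41) = 9 + 41/122 = 1139/122
6 + 1/(1139/122) = 6 + 122/1139 = 6956/1139
11 + 1/(6956/1139) = 11 + 1139/6956 = 77655/6956

77655/6956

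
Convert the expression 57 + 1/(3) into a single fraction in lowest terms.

172/3

Compute successive convergents:
a_0 = 57: 57/1
a_1 = 3: 172/3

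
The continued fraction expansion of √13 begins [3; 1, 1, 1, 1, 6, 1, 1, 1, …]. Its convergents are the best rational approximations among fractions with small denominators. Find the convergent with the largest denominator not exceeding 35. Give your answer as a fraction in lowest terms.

119/33

List convergents until the denominator exceeds the bound:
a_0 = 3: 3/1  (≤ bound)
a_1 = 1: 4/1  (≤ bound)
a_2 = 1: 7/2  (≤ bound)
a_3 = 1: 11/3  (≤ bound)
a_4 = 1: 18/5  (≤ bound)
a_5 = 6: 119/33  (≤ bound)
a_6 = 1: 137/38  (> 35, stop)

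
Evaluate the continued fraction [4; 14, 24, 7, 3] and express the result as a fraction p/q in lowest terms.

Use the convergent recurrence hₖ = aₖ·hₖ₋₁ + hₖ₋₂ (and likewise for the denominators kₖ):
a_0 = 4: 4/1
a_1 = 14: 57/14
a_2 = 24: 1372/337
a_3 = 7: 9661/2373
a_4 = 3: 30355/7456

30355/7456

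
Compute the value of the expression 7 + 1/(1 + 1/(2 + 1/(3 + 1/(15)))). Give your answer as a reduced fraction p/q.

1178/153

Start with 15.
3 + 1/(15/1) = 3 + 1/15 = 46/15
2 + 1/(46/15) = 2 + 15/46 = 107/46
1 + 1/(107/46) = 1 + 46/107 = 153/107
7 + 1/(153/107) = 7 + 107/153 = 1178/153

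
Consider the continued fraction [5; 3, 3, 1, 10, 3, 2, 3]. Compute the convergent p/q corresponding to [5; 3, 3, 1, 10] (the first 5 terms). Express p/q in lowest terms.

743/140

Work from the innermost term outward:
Start with 10.
1 + 1/(10/1) = 1 + 1/10 = 11/10
3 + 1/(11/10) = 3 + 10/11 = 43/11
3 + 1/(43/11) = 3 + 11/43 = 140/43
5 + 1/(140/43) = 5 + 43/140 = 743/140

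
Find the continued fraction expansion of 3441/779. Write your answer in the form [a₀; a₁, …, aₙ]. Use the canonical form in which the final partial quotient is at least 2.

3441 ÷ 779 → quotient 4, remainder 325
779 ÷ 325 → quotient 2, remainder 129
325 ÷ 129 → quotient 2, remainder 67
129 ÷ 67 → quotient 1, remainder 62
67 ÷ 62 → quotient 1, remainder 5
62 ÷ 5 → quotient 12, remainder 2
5 ÷ 2 → quotient 2, remainder 1
2 ÷ 1 → quotient 2, remainder 0

[4; 2, 2, 1, 1, 12, 2, 2]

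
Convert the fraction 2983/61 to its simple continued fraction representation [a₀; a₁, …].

[48; 1, 9, 6]

Run the Euclidean algorithm, recording each quotient:
2983 ÷ 61 → quotient 48, remainder 55
61 ÷ 55 → quotient 1, remainder 6
55 ÷ 6 → quotient 9, remainder 1
6 ÷ 1 → quotient 6, remainder 0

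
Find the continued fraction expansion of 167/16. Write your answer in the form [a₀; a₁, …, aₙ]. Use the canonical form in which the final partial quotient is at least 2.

[10; 2, 3, 2]

Run the Euclidean algorithm, recording each quotient:
167 = 10·16 + 7, so a_0 = 10
16 = 2·7 + 2, so a_1 = 2
7 = 3·2 + 1, so a_2 = 3
2 = 2·1 + 0, so a_3 = 2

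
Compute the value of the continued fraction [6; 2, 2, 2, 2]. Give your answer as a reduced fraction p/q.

Use the convergent recurrence hₖ = aₖ·hₖ₋₁ + hₖ₋₂ (and likewise for the denominators kₖ):
a_0 = 6: 6/1
a_1 = 2: 13/2
a_2 = 2: 32/5
a_3 = 2: 77/12
a_4 = 2: 186/29

186/29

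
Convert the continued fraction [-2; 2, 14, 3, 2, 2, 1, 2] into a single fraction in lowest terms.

-2917/1923

Start with 2.
1 + 1/(2/1) = 1 + 1/2 = 3/2
2 + 1/(3/2) = 2 + 2/3 = 8/3
2 + 1/(8/3) = 2 + 3/8 = 19/8
3 + 1/(19/8) = 3 + 8/19 = 65/19
14 + 1/(65/19) = 14 + 19/65 = 929/65
2 + 1/(929/65) = 2 + 65/929 = 1923/929
-2 + 1/(1923/929) = -2 + 929/1923 = -2917/1923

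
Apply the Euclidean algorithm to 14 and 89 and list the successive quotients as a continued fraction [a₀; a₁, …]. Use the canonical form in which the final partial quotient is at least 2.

14 ÷ 89 → quotient 0, remainder 14
89 ÷ 14 → quotient 6, remainder 5
14 ÷ 5 → quotient 2, remainder 4
5 ÷ 4 → quotient 1, remainder 1
4 ÷ 1 → quotient 4, remainder 0

[0; 6, 2, 1, 4]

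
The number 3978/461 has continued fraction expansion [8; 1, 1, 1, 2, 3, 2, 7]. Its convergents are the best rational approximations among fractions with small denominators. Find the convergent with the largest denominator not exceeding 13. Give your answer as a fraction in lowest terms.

69/8

List convergents until the denominator exceeds the bound:
a_0 = 8: 8/1  (≤ bound)
a_1 = 1: 9/1  (≤ bound)
a_2 = 1: 17/2  (≤ bound)
a_3 = 1: 26/3  (≤ bound)
a_4 = 2: 69/8  (≤ bound)
a_5 = 3: 233/27  (> 13, stop)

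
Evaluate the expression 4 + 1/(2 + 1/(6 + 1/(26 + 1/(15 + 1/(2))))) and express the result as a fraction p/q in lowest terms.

47143/10566

Starting at the tail and folding back:
Start with 2.
15 + 1/(2/1) = 15 + 1/2 = 31/2
26 + 1/(31/2) = 26 + 2/31 = 808/31
6 + 1/(808/31) = 6 + 31/808 = 4879/808
2 + 1/(4879/808) = 2 + 808/4879 = 10566/4879
4 + 1/(10566/4879) = 4 + 4879/10566 = 47143/10566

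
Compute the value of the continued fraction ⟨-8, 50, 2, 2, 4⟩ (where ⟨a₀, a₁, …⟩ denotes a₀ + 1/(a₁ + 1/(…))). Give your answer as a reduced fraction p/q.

Start with 4.
2 + 1/(4/1) = 2 + 1/4 = 9/4
2 + 1/(9/4) = 2 + 4/9 = 22/9
50 + 1/(22/9) = 50 + 9/22 = 1109/22
-8 + 1/(1109/22) = -8 + 22/1109 = -8850/1109

-8850/1109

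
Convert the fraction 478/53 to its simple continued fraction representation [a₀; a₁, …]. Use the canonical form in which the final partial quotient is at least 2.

⌊478/53⌋ = 9, remainder 1
⌊53/1⌋ = 53, remainder 0

[9; 53]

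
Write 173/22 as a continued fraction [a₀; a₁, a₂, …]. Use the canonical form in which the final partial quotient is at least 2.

⌊173/22⌋ = 7, remainder 19
⌊22/19⌋ = 1, remainder 3
⌊19/3⌋ = 6, remainder 1
⌊3/1⌋ = 3, remainder 0

[7; 1, 6, 3]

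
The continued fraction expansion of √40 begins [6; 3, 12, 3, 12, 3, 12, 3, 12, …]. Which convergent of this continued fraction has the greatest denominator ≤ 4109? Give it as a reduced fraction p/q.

8886/1405

a_0 = 6: 6/1  (≤ bound)
a_1 = 3: 19/3  (≤ bound)
a_2 = 12: 234/37  (≤ bound)
a_3 = 3: 721/114  (≤ bound)
a_4 = 12: 8886/1405  (≤ bound)
a_5 = 3: 27379/4329  (> 4109, stop)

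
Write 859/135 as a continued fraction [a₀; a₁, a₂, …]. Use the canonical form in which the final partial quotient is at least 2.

[6; 2, 1, 3, 12]

859 ÷ 135 → quotient 6, remainder 49
135 ÷ 49 → quotient 2, remainder 37
49 ÷ 37 → quotient 1, remainder 12
37 ÷ 12 → quotient 3, remainder 1
12 ÷ 1 → quotient 12, remainder 0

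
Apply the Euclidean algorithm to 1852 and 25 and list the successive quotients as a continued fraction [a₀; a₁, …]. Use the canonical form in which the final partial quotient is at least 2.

[74; 12, 2]

⌊1852/25⌋ = 74, remainder 2
⌊25/2⌋ = 12, remainder 1
⌊2/1⌋ = 2, remainder 0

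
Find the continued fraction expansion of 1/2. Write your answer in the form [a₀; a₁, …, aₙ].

[0; 2]

1 ÷ 2 → quotient 0, remainder 1
2 ÷ 1 → quotient 2, remainder 0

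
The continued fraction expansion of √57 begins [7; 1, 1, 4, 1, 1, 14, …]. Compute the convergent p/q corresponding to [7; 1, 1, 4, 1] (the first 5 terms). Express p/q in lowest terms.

83/11

a_0 = 7: 7/1
a_1 = 1: 8/1
a_2 = 1: 15/2
a_3 = 4: 68/9
a_4 = 1: 83/11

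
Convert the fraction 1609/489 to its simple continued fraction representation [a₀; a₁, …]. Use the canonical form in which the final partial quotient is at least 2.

Repeatedly divide and take the remainder:
1609 ÷ 489 → quotient 3, remainder 142
489 ÷ 142 → quotient 3, remainder 63
142 ÷ 63 → quotient 2, remainder 16
63 ÷ 16 → quotient 3, remainder 15
16 ÷ 15 → quotient 1, remainder 1
15 ÷ 1 → quotient 15, remainder 0

[3; 3, 2, 3, 1, 15]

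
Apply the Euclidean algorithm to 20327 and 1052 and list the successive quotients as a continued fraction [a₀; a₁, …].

[19; 3, 9, 1, 2, 5, 2]

⌊20327/1052⌋ = 19, remainder 339
⌊1052/339⌋ = 3, remainder 35
⌊339/35⌋ = 9, remainder 24
⌊35/24⌋ = 1, remainder 11
⌊24/11⌋ = 2, remainder 2
⌊11/2⌋ = 5, remainder 1
⌊2/1⌋ = 2, remainder 0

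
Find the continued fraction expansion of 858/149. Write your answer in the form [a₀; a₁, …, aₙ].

[5; 1, 3, 7, 5]

Apply division with remainder until the remainder is 0:
858 ÷ 149 → quotient 5, remainder 113
149 ÷ 113 → quotient 1, remainder 36
113 ÷ 36 → quotient 3, remainder 5
36 ÷ 5 → quotient 7, remainder 1
5 ÷ 1 → quotient 5, remainder 0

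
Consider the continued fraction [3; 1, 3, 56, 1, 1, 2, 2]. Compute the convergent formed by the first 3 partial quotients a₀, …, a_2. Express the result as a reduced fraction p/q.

Start with 3.
1 + 1/(3/1) = 1 + 1/3 = 4/3
3 + 1/(4/3) = 3 + 3/4 = 15/4

15/4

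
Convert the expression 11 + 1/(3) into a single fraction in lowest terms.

Start with 3.
11 + 1/(3/1) = 11 + 1/3 = 34/3

34/3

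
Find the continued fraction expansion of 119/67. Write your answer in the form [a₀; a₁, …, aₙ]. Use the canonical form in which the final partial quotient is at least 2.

[1; 1, 3, 2, 7]

119 ÷ 67 → quotient 1, remainder 52
67 ÷ 52 → quotient 1, remainder 15
52 ÷ 15 → quotient 3, remainder 7
15 ÷ 7 → quotient 2, remainder 1
7 ÷ 1 → quotient 7, remainder 0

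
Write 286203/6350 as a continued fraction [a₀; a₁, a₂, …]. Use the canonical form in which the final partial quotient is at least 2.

[45; 14, 56, 1, 1, 1, 2]

Apply division with remainder until the remainder is 0:
286203 ÷ 6350 → quotient 45, remainder 453
6350 ÷ 453 → quotient 14, remainder 8
453 ÷ 8 → quotient 56, remainder 5
8 ÷ 5 → quotient 1, remainder 3
5 ÷ 3 → quotient 1, remainder 2
3 ÷ 2 → quotient 1, remainder 1
2 ÷ 1 → quotient 2, remainder 0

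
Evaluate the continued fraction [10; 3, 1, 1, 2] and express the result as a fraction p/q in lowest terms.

185/18

Work from the innermost term outward:
Start with 2.
1 + 1/(2/1) = 1 + 1/2 = 3/2
1 + 1/(3/2) = 1 + 2/3 = 5/3
3 + 1/(5/3) = 3 + 3/5 = 18/5
10 + 1/(18/5) = 10 + 5/18 = 185/18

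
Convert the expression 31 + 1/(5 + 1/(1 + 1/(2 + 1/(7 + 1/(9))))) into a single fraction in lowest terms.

35603/1142

a_0 = 31: 31/1
a_1 = 5: 156/5
a_2 = 1: 187/6
a_3 = 2: 530/17
a_4 = 7: 3897/125
a_5 = 9: 35603/1142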